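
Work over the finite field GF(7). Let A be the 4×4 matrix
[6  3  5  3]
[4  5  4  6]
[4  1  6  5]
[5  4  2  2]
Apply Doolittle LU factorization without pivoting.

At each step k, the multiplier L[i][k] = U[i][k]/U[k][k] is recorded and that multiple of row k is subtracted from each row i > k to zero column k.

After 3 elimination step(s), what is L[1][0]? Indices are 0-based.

L[1][0] = 3

Step 1: pivot at (0,0) is 6.
  row1 ← row1 − (3)·row0  ⇒  L[1][0]=3, U row1=(0, 3, 3, 4)
  row2 ← row2 − (3)·row0  ⇒  L[2][0]=3, U row2=(0, 6, 5, 3)
  row3 ← row3 − (2)·row0  ⇒  L[3][0]=2, U row3=(0, 5, 6, 3)
Step 2: pivot at (1,1) is 3.
  row2 ← row2 − (2)·row1  ⇒  L[2][1]=2, U row2=(0, 0, 6, 2)
  row3 ← row3 − (4)·row1  ⇒  L[3][1]=4, U row3=(0, 0, 1, 1)
Step 3: pivot at (2,2) is 6.
  row3 ← row3 − (6)·row2  ⇒  L[3][2]=6, U row3=(0, 0, 0, 3)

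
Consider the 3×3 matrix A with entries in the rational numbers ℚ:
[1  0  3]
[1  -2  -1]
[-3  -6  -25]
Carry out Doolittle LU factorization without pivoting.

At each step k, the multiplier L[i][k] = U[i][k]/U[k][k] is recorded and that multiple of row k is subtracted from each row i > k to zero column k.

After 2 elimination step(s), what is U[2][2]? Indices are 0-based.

U[2][2] = -4

[col 0] pivot 1
  R1 -= 1*R0 → (0, -2, -4)  (L[1][0] := 1)
  R2 -= -3*R0 → (0, -6, -16)  (L[2][0] := -3)
[col 1] pivot -2
  R2 -= 3*R1 → (0, 0, -4)  (L[2][1] := 3)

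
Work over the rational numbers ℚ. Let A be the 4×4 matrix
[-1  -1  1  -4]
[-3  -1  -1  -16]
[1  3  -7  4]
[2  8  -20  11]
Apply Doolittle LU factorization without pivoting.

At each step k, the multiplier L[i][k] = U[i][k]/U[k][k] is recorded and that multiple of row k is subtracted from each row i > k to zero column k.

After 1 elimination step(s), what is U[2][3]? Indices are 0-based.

Step 1: pivot at (0,0) is -1.
  row1 ← row1 − (3)·row0  ⇒  L[1][0]=3, U row1=(0, 2, -4, -4)
  row2 ← row2 − (-1)·row0  ⇒  L[2][0]=-1, U row2=(0, 2, -6, 0)
  row3 ← row3 − (-2)·row0  ⇒  L[3][0]=-2, U row3=(0, 6, -18, 3)

U[2][3] = 0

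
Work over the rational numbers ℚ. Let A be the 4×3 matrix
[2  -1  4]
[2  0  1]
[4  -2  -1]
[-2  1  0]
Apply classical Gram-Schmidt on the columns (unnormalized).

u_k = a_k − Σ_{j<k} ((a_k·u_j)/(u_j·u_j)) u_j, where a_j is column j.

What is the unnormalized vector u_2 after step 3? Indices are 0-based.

Step 1: u_0 = a_0 = (2, 2, 4, -2).
Step 2: u_1 = a_1 − (-3/7)·u_0 = (-1/7, 6/7, -2/7, 1/7).
Step 3: u_2 = a_2 − (3/14)·u_0 − (2/3)·u_1 = (11/3, 0, -5/3, 1/3).

u_2 = (11/3, 0, -5/3, 1/3)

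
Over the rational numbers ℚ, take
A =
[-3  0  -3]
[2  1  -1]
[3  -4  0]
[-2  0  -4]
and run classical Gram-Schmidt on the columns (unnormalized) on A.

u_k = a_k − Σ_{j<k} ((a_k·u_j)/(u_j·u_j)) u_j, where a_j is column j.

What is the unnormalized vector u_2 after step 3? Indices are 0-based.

Step 1: u_0 = a_0 = (-3, 2, 3, -2).
Step 2: u_1 = a_1 − (-5/13)·u_0 = (-15/13, 23/13, -37/13, -10/13).
Step 3: u_2 = a_2 − (15/26)·u_0 − (62/171)·u_1 = (-97/114, -478/171, -239/342, -439/171).

u_2 = (-97/114, -478/171, -239/342, -439/171)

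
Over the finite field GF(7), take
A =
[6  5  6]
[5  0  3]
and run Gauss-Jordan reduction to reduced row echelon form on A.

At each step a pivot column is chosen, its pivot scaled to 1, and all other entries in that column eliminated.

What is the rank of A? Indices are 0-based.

pivot(0,0)=6: scale R0 → (1, 2, 1)
  clear (1,0): R1 −= (5)R0 → (0, 4, 5)
pivot(1,1)=4: scale R1 → (0, 1, 3)
  clear (0,1): R0 −= (2)R1 → (1, 0, 2)

rank = 2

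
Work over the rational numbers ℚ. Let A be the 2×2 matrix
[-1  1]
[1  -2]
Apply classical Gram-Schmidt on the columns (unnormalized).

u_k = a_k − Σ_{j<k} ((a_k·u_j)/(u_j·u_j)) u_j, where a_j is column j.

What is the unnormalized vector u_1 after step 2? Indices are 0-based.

u_1 = (-1/2, -1/2)

Step 1: u_0 = a_0 = (-1, 1).
Step 2: u_1 = a_1 − (-3/2)·u_0 = (-1/2, -1/2).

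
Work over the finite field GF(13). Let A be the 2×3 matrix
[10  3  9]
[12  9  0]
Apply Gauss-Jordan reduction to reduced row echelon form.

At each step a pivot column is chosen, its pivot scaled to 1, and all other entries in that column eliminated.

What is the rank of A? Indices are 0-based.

rank = 2

pivot(0,0)=10: scale R0 → (1, 12, 10)
  clear (1,0): R1 −= (12)R0 → (0, 8, 10)
pivot(1,1)=8: scale R1 → (0, 1, 11)
  clear (0,1): R0 −= (12)R1 → (1, 0, 8)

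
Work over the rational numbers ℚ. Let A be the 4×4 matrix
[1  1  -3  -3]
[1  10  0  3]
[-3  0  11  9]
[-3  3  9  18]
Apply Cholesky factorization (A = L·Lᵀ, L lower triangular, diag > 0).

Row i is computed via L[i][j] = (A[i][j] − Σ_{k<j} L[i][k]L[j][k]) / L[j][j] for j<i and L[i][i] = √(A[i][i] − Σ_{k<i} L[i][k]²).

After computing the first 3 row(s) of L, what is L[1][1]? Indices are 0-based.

Step 1: L[0][0] = √(1) = 1.
  L[1][0] = (1) / L[0][0] = 1.
Step 2: L[1][1] = √(9) = 3.
  L[2][0] = (-3) / L[0][0] = -3.
  L[2][1] = (3) / L[1][1] = 1.
Step 3: L[2][2] = √(1) = 1.

L[1][1] = 3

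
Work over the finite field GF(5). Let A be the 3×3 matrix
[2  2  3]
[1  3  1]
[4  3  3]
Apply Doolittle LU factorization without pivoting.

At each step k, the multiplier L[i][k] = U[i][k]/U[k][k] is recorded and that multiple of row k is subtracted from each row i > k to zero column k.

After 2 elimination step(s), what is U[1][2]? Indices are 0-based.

k=0: U[0][0]=2
  eliminate (1,0): mult=3, new row 1: (0, 2, 2); set L[1][0]=3
  eliminate (2,0): mult=2, new row 2: (0, 4, 2); set L[2][0]=2
k=1: U[1][1]=2
  eliminate (2,1): mult=2, new row 2: (0, 0, 3); set L[2][1]=2

U[1][2] = 2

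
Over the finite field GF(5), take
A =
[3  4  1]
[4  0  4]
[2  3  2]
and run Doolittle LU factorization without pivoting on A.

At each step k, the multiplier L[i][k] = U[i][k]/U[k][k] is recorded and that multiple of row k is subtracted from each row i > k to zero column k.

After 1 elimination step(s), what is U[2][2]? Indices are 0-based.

U[2][2] = 3

k=0: U[0][0]=3
  eliminate (1,0): mult=3, new row 1: (0, 3, 1); set L[1][0]=3
  eliminate (2,0): mult=4, new row 2: (0, 2, 3); set L[2][0]=4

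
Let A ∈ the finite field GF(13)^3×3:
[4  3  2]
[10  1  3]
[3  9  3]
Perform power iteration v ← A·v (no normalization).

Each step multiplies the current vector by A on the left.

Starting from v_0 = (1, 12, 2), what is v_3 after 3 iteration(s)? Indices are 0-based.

v_0 = (1, 12, 2).
v_1 = A·v_0 = (5, 2, 0).
v_2 = A·v_1 = (0, 0, 7).
v_3 = A·v_2 = (1, 8, 8).

v_3 = (1, 8, 8)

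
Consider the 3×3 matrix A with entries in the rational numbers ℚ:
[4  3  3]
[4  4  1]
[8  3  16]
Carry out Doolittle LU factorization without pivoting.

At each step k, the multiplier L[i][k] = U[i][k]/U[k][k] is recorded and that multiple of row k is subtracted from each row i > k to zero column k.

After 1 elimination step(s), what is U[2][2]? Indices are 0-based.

U[2][2] = 10

k=0: U[0][0]=4
  eliminate (1,0): mult=1, new row 1: (0, 1, -2); set L[1][0]=1
  eliminate (2,0): mult=2, new row 2: (0, -3, 10); set L[2][0]=2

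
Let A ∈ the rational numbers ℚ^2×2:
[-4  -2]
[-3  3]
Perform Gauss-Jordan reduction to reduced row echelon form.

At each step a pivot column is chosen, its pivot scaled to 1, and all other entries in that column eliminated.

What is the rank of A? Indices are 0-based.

rank = 2

step 1: normalize row 0 (÷-4) = (1, 1/2)
  row 1: subtract -3×row0 = (0, 9/2)
step 2: normalize row 1 (÷9/2) = (0, 1)
  row 0: subtract 1/2×row1 = (1, 0)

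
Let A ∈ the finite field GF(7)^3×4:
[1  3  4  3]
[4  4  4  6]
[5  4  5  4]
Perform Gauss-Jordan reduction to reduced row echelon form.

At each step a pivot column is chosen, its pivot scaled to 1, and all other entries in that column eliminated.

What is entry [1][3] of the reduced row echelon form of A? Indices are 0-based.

pivot(0,0)=1: scale R0 → (1, 3, 4, 3)
  clear (1,0): R1 −= (4)R0 → (0, 6, 2, 1)
  clear (2,0): R2 −= (5)R0 → (0, 3, 6, 3)
pivot(1,1)=6: scale R1 → (0, 1, 5, 6)
  clear (0,1): R0 −= (3)R1 → (1, 0, 3, 6)
  clear (2,1): R2 −= (3)R1 → (0, 0, 5, 6)
pivot(2,2)=5: scale R2 → (0, 0, 1, 4)
  clear (0,2): R0 −= (3)R2 → (1, 0, 0, 1)
  clear (1,2): R1 −= (5)R2 → (0, 1, 0, 0)

M[1][3] = 0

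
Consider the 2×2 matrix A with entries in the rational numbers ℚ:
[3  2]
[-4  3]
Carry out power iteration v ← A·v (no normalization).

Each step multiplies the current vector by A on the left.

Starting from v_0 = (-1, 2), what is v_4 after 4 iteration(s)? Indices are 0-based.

v_4 = (335, -526)

v_0 = (-1, 2).
v_1 = A·v_0 = (1, 10).
v_2 = A·v_1 = (23, 26).
v_3 = A·v_2 = (121, -14).
v_4 = A·v_3 = (335, -526).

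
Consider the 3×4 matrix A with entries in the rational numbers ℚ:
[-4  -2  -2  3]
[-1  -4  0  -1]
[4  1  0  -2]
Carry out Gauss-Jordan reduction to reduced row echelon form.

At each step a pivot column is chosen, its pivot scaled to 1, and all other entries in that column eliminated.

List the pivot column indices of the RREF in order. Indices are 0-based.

step 1: normalize row 0 (÷-4) = (1, 1/2, 1/2, -3/4)
  row 1: subtract -1×row0 = (0, -7/2, 1/2, -7/4)
  row 2: subtract 4×row0 = (0, -1, -2, 1)
step 2: normalize row 1 (÷-7/2) = (0, 1, -1/7, 1/2)
  row 0: subtract 1/2×row1 = (1, 0, 4/7, -1)
  row 2: subtract -1×row1 = (0, 0, -15/7, 3/2)
step 3: normalize row 2 (÷-15/7) = (0, 0, 1, -7/10)
  row 0: subtract 4/7×row2 = (1, 0, 0, -3/5)
  row 1: subtract -1/7×row2 = (0, 1, 0, 2/5)

pivot columns: 0, 1, 2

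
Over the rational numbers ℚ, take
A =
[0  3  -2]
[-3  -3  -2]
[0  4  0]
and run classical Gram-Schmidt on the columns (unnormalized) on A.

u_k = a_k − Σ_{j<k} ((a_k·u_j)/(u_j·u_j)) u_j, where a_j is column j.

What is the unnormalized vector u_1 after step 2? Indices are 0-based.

Step 1: u_0 = a_0 = (0, -3, 0).
Step 2: u_1 = a_1 − (1)·u_0 = (3, 0, 4).

u_1 = (3, 0, 4)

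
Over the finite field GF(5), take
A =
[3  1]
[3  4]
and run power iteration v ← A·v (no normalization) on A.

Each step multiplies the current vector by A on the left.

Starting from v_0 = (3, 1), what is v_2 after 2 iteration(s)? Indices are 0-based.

v_0 = (3, 1).
v_1 = A·v_0 = (0, 3).
v_2 = A·v_1 = (3, 2).

v_2 = (3, 2)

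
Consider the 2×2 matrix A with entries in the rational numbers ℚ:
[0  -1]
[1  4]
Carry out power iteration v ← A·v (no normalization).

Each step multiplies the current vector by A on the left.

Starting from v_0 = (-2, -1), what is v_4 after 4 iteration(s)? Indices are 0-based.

v_0 = (-2, -1).
v_1 = A·v_0 = (1, -6).
v_2 = A·v_1 = (6, -23).
v_3 = A·v_2 = (23, -86).
v_4 = A·v_3 = (86, -321).

v_4 = (86, -321)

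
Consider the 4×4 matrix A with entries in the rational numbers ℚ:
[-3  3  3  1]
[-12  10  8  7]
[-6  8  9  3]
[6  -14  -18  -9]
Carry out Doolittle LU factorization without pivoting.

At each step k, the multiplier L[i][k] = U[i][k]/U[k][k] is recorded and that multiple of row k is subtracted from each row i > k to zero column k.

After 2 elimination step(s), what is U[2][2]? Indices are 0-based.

U[2][2] = -1

[col 0] pivot -3
  R1 -= 4*R0 → (0, -2, -4, 3)  (L[1][0] := 4)
  R2 -= 2*R0 → (0, 2, 3, 1)  (L[2][0] := 2)
  R3 -= -2*R0 → (0, -8, -12, -7)  (L[3][0] := -2)
[col 1] pivot -2
  R2 -= -1*R1 → (0, 0, -1, 4)  (L[2][1] := -1)
  R3 -= 4*R1 → (0, 0, 4, -19)  (L[3][1] := 4)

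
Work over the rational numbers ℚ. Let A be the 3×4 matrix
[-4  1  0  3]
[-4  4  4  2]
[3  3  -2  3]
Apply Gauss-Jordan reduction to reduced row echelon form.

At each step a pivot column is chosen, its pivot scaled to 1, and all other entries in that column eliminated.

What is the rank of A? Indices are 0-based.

rank = 3

step 1: normalize row 0 (÷-4) = (1, -1/4, 0, -3/4)
  row 1: subtract -4×row0 = (0, 3, 4, -1)
  row 2: subtract 3×row0 = (0, 15/4, -2, 21/4)
step 2: normalize row 1 (÷3) = (0, 1, 4/3, -1/3)
  row 0: subtract -1/4×row1 = (1, 0, 1/3, -5/6)
  row 2: subtract 15/4×row1 = (0, 0, -7, 13/2)
step 3: normalize row 2 (÷-7) = (0, 0, 1, -13/14)
  row 0: subtract 1/3×row2 = (1, 0, 0, -11/21)
  row 1: subtract 4/3×row2 = (0, 1, 0, 19/21)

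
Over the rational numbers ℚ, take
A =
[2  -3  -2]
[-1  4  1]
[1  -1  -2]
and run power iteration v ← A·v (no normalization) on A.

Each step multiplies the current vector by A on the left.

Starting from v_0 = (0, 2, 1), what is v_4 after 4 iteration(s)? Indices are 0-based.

v_4 = (-788, 859, -244)

v_0 = (0, 2, 1).
v_1 = A·v_0 = (-8, 9, -4).
v_2 = A·v_1 = (-35, 40, -9).
v_3 = A·v_2 = (-172, 186, -57).
v_4 = A·v_3 = (-788, 859, -244).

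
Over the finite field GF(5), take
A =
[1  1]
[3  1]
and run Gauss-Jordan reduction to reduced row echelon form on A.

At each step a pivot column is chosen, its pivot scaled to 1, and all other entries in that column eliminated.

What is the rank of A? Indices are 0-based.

rank = 2

[1] R0 /= 1  ⇒  (1, 1)
     R1 -= 3·R0  ⇒  (0, 3)
[2] R1 /= 3  ⇒  (0, 1)
     R0 -= 1·R1  ⇒  (1, 0)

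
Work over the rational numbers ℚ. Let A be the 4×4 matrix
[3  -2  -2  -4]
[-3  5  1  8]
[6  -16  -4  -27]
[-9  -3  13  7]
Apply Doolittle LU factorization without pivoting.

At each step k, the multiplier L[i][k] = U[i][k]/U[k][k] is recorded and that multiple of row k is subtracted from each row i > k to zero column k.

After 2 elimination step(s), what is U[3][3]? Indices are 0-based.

k=0: U[0][0]=3
  eliminate (1,0): mult=-1, new row 1: (0, 3, -1, 4); set L[1][0]=-1
  eliminate (2,0): mult=2, new row 2: (0, -12, 0, -19); set L[2][0]=2
  eliminate (3,0): mult=-3, new row 3: (0, -9, 7, -5); set L[3][0]=-3
k=1: U[1][1]=3
  eliminate (2,1): mult=-4, new row 2: (0, 0, -4, -3); set L[2][1]=-4
  eliminate (3,1): mult=-3, new row 3: (0, 0, 4, 7); set L[3][1]=-3

U[3][3] = 7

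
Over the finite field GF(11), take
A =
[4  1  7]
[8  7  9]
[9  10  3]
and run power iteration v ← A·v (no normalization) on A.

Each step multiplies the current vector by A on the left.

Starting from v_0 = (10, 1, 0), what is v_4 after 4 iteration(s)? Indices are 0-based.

v_4 = (3, 6, 3)

v_0 = (10, 1, 0).
v_1 = A·v_0 = (8, 10, 1).
v_2 = A·v_1 = (5, 0, 10).
v_3 = A·v_2 = (2, 9, 9).
v_4 = A·v_3 = (3, 6, 3).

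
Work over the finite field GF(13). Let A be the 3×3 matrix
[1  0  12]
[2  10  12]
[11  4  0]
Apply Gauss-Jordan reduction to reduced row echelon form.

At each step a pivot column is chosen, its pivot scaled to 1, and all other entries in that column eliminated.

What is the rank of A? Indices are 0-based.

rank = 3

step 1: normalize row 0 (÷1) = (1, 0, 12)
  row 1: subtract 2×row0 = (0, 10, 1)
  row 2: subtract 11×row0 = (0, 4, 11)
step 2: normalize row 1 (÷10) = (0, 1, 4)
  row 2: subtract 4×row1 = (0, 0, 8)
step 3: normalize row 2 (÷8) = (0, 0, 1)
  row 0: subtract 12×row2 = (1, 0, 0)
  row 1: subtract 4×row2 = (0, 1, 0)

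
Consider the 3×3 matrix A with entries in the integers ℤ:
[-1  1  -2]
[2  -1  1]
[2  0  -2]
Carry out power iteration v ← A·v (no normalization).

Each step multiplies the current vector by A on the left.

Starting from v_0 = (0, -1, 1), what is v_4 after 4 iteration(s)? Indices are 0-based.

v_0 = (0, -1, 1).
v_1 = A·v_0 = (-3, 2, -2).
v_2 = A·v_1 = (9, -10, -2).
v_3 = A·v_2 = (-15, 26, 22).
v_4 = A·v_3 = (-3, -34, -74).

v_4 = (-3, -34, -74)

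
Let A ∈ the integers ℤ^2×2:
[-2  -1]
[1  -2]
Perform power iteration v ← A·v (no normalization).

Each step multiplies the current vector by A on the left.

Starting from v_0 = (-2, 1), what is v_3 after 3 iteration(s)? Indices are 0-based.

v_0 = (-2, 1).
v_1 = A·v_0 = (3, -4).
v_2 = A·v_1 = (-2, 11).
v_3 = A·v_2 = (-7, -24).

v_3 = (-7, -24)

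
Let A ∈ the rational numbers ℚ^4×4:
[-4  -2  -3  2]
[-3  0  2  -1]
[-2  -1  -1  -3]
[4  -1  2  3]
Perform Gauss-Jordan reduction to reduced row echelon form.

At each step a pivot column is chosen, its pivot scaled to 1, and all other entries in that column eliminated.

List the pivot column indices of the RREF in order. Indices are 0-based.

pivot columns: 0, 1, 2, 3

step 1: normalize row 0 (÷-4) = (1, 1/2, 3/4, -1/2)
  row 1: subtract -3×row0 = (0, 3/2, 17/4, -5/2)
  row 2: subtract -2×row0 = (0, 0, 1/2, -4)
  row 3: subtract 4×row0 = (0, -3, -1, 5)
step 2: normalize row 1 (÷3/2) = (0, 1, 17/6, -5/3)
  row 0: subtract 1/2×row1 = (1, 0, -2/3, 1/3)
  row 3: subtract -3×row1 = (0, 0, 15/2, 0)
step 3: normalize row 2 (÷1/2) = (0, 0, 1, -8)
  row 0: subtract -2/3×row2 = (1, 0, 0, -5)
  row 1: subtract 17/6×row2 = (0, 1, 0, 21)
  row 3: subtract 15/2×row2 = (0, 0, 0, 60)
step 4: normalize row 3 (÷60) = (0, 0, 0, 1)
  row 0: subtract -5×row3 = (1, 0, 0, 0)
  row 1: subtract 21×row3 = (0, 1, 0, 0)
  row 2: subtract -8×row3 = (0, 0, 1, 0)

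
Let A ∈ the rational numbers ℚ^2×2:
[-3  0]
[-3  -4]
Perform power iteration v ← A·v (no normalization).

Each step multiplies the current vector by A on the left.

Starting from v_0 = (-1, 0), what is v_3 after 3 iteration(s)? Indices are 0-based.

v_3 = (27, 111)

v_0 = (-1, 0).
v_1 = A·v_0 = (3, 3).
v_2 = A·v_1 = (-9, -21).
v_3 = A·v_2 = (27, 111).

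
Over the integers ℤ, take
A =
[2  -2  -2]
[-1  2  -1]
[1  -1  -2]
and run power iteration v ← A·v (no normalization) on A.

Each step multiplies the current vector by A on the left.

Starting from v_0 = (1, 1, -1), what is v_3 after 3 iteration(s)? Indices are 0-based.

v_0 = (1, 1, -1).
v_1 = A·v_0 = (2, 2, 2).
v_2 = A·v_1 = (-4, 0, -4).
v_3 = A·v_2 = (0, 8, 4).

v_3 = (0, 8, 4)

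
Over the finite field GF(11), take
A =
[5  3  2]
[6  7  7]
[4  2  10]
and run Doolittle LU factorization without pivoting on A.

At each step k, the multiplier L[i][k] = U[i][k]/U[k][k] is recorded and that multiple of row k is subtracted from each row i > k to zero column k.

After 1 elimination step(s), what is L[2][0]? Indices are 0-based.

L[2][0] = 3

Step 1: pivot at (0,0) is 5.
  row1 ← row1 − (10)·row0  ⇒  L[1][0]=10, U row1=(0, 10, 9)
  row2 ← row2 − (3)·row0  ⇒  L[2][0]=3, U row2=(0, 4, 4)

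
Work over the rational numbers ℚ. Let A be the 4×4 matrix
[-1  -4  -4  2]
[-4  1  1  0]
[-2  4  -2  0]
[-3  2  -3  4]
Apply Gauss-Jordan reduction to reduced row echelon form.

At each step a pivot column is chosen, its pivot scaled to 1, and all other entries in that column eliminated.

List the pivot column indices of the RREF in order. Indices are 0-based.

pivot(0,0)=-1: scale R0 → (1, 4, 4, -2)
  clear (1,0): R1 −= (-4)R0 → (0, 17, 17, -8)
  clear (2,0): R2 −= (-2)R0 → (0, 12, 6, -4)
  clear (3,0): R3 −= (-3)R0 → (0, 14, 9, -2)
pivot(1,1)=17: scale R1 → (0, 1, 1, -8/17)
  clear (0,1): R0 −= (4)R1 → (1, 0, 0, -2/17)
  clear (2,1): R2 −= (12)R1 → (0, 0, -6, 28/17)
  clear (3,1): R3 −= (14)R1 → (0, 0, -5, 78/17)
pivot(2,2)=-6: scale R2 → (0, 0, 1, -14/51)
  clear (1,2): R1 −= (1)R2 → (0, 1, 0, -10/51)
  clear (3,2): R3 −= (-5)R2 → (0, 0, 0, 164/51)
pivot(3,3)=164/51: scale R3 → (0, 0, 0, 1)
  clear (0,3): R0 −= (-2/17)R3 → (1, 0, 0, 0)
  clear (1,3): R1 −= (-10/51)R3 → (0, 1, 0, 0)
  clear (2,3): R2 −= (-14/51)R3 → (0, 0, 1, 0)

pivot columns: 0, 1, 2, 3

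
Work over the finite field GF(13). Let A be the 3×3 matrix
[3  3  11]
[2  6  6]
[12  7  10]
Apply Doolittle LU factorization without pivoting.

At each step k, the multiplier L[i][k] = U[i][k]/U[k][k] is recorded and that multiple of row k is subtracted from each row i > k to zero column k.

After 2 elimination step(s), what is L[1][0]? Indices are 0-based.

k=0: U[0][0]=3
  eliminate (1,0): mult=5, new row 1: (0, 4, 3); set L[1][0]=5
  eliminate (2,0): mult=4, new row 2: (0, 8, 5); set L[2][0]=4
k=1: U[1][1]=4
  eliminate (2,1): mult=2, new row 2: (0, 0, 12); set L[2][1]=2

L[1][0] = 5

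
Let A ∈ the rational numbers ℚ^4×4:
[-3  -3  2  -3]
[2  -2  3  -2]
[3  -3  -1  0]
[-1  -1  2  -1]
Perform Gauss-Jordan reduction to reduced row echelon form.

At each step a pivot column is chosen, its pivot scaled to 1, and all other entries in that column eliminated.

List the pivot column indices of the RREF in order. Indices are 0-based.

pivot columns: 0, 1, 2, 3

pivot(0,0)=-3: scale R0 → (1, 1, -2/3, 1)
  clear (1,0): R1 −= (2)R0 → (0, -4, 13/3, -4)
  clear (2,0): R2 −= (3)R0 → (0, -6, 1, -3)
  clear (3,0): R3 −= (-1)R0 → (0, 0, 4/3, 0)
pivot(1,1)=-4: scale R1 → (0, 1, -13/12, 1)
  clear (0,1): R0 −= (1)R1 → (1, 0, 5/12, 0)
  clear (2,1): R2 −= (-6)R1 → (0, 0, -11/2, 3)
pivot(2,2)=-11/2: scale R2 → (0, 0, 1, -6/11)
  clear (0,2): R0 −= (5/12)R2 → (1, 0, 0, 5/22)
  clear (1,2): R1 −= (-13/12)R2 → (0, 1, 0, 9/22)
  clear (3,2): R3 −= (4/3)R2 → (0, 0, 0, 8/11)
pivot(3,3)=8/11: scale R3 → (0, 0, 0, 1)
  clear (0,3): R0 −= (5/22)R3 → (1, 0, 0, 0)
  clear (1,3): R1 −= (9/22)R3 → (0, 1, 0, 0)
  clear (2,3): R2 −= (-6/11)R3 → (0, 0, 1, 0)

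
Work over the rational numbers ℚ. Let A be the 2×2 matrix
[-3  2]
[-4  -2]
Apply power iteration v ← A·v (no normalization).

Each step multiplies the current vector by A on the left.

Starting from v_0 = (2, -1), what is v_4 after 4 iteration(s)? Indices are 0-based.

v_0 = (2, -1).
v_1 = A·v_0 = (-8, -6).
v_2 = A·v_1 = (12, 44).
v_3 = A·v_2 = (52, -136).
v_4 = A·v_3 = (-428, 64).

v_4 = (-428, 64)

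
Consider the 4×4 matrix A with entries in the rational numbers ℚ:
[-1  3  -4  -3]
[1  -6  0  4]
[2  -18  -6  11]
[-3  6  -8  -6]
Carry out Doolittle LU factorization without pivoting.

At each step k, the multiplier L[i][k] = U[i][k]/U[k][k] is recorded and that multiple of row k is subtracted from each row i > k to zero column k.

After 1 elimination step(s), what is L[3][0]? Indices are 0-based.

L[3][0] = 3

[col 0] pivot -1
  R1 -= -1*R0 → (0, -3, -4, 1)  (L[1][0] := -1)
  R2 -= -2*R0 → (0, -12, -14, 5)  (L[2][0] := -2)
  R3 -= 3*R0 → (0, -3, 4, 3)  (L[3][0] := 3)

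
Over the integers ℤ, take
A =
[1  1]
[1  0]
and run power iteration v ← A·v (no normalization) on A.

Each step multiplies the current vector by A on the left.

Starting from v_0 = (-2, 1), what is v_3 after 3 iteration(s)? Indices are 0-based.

v_3 = (-4, -3)

v_0 = (-2, 1).
v_1 = A·v_0 = (-1, -2).
v_2 = A·v_1 = (-3, -1).
v_3 = A·v_2 = (-4, -3).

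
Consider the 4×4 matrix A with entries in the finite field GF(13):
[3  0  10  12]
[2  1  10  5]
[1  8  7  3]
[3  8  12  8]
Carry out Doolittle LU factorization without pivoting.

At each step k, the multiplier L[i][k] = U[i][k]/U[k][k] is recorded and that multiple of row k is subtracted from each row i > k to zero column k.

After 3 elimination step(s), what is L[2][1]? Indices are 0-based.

L[2][1] = 8

[col 0] pivot 3
  R1 -= 5*R0 → (0, 1, 12, 10)  (L[1][0] := 5)
  R2 -= 9*R0 → (0, 8, 8, 12)  (L[2][0] := 9)
  R3 -= 1*R0 → (0, 8, 2, 9)  (L[3][0] := 1)
[col 1] pivot 1
  R2 -= 8*R1 → (0, 0, 3, 10)  (L[2][1] := 8)
  R3 -= 8*R1 → (0, 0, 10, 7)  (L[3][1] := 8)
[col 2] pivot 3
  R3 -= 12*R2 → (0, 0, 0, 4)  (L[3][2] := 12)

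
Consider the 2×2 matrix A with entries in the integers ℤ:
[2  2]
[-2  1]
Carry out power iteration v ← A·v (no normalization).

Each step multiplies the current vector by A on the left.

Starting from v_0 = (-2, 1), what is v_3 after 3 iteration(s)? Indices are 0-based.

v_3 = (30, -3)

v_0 = (-2, 1).
v_1 = A·v_0 = (-2, 5).
v_2 = A·v_1 = (6, 9).
v_3 = A·v_2 = (30, -3).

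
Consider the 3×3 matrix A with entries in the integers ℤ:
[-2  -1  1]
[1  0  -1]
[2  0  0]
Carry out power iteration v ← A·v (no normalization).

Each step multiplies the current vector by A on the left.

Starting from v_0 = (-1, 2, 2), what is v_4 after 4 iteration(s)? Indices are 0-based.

v_4 = (-11, 12, 12)

v_0 = (-1, 2, 2).
v_1 = A·v_0 = (2, -3, -2).
v_2 = A·v_1 = (-3, 4, 4).
v_3 = A·v_2 = (6, -7, -6).
v_4 = A·v_3 = (-11, 12, 12).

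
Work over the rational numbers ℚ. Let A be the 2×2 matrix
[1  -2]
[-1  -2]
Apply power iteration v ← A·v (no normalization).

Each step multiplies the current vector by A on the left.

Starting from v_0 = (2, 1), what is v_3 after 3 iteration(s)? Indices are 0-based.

v_0 = (2, 1).
v_1 = A·v_0 = (0, -4).
v_2 = A·v_1 = (8, 8).
v_3 = A·v_2 = (-8, -24).

v_3 = (-8, -24)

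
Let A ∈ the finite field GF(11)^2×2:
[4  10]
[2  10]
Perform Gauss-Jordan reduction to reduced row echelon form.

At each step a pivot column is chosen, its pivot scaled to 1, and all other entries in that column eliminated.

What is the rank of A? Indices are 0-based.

pivot(0,0)=4: scale R0 → (1, 8)
  clear (1,0): R1 −= (2)R0 → (0, 5)
pivot(1,1)=5: scale R1 → (0, 1)
  clear (0,1): R0 −= (8)R1 → (1, 0)

rank = 2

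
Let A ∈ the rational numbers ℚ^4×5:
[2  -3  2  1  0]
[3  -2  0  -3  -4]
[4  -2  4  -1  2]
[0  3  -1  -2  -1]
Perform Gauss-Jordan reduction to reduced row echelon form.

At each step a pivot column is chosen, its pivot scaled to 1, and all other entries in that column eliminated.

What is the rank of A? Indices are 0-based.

rank = 4

[1] R0 /= 2  ⇒  (1, -3/2, 1, 1/2, 0)
     R1 -= 3·R0  ⇒  (0, 5/2, -3, -9/2, -4)
     R2 -= 4·R0  ⇒  (0, 4, 0, -3, 2)
[2] R1 /= 5/2  ⇒  (0, 1, -6/5, -9/5, -8/5)
     R0 -= -3/2·R1  ⇒  (1, 0, -4/5, -11/5, -12/5)
     R2 -= 4·R1  ⇒  (0, 0, 24/5, 21/5, 42/5)
     R3 -= 3·R1  ⇒  (0, 0, 13/5, 17/5, 19/5)
[3] R2 /= 24/5  ⇒  (0, 0, 1, 7/8, 7/4)
     R0 -= -4/5·R2  ⇒  (1, 0, 0, -3/2, -1)
     R1 -= -6/5·R2  ⇒  (0, 1, 0, -3/4, 1/2)
     R3 -= 13/5·R2  ⇒  (0, 0, 0, 9/8, -3/4)
[4] R3 /= 9/8  ⇒  (0, 0, 0, 1, -2/3)
     R0 -= -3/2·R3  ⇒  (1, 0, 0, 0, -2)
     R1 -= -3/4·R3  ⇒  (0, 1, 0, 0, 0)
     R2 -= 7/8·R3  ⇒  (0, 0, 1, 0, 7/3)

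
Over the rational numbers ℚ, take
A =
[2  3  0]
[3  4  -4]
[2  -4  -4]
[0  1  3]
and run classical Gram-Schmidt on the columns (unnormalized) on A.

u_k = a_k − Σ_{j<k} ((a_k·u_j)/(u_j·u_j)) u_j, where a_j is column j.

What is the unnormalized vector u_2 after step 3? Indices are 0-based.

u_2 = (987/614, -425/307, 144/307, 1591/614)

Step 1: u_0 = a_0 = (2, 3, 2, 0).
Step 2: u_1 = a_1 − (10/17)·u_0 = (31/17, 38/17, -88/17, 1).
Step 3: u_2 = a_2 − (-20/17)·u_0 − (251/614)·u_1 = (987/614, -425/307, 144/307, 1591/614).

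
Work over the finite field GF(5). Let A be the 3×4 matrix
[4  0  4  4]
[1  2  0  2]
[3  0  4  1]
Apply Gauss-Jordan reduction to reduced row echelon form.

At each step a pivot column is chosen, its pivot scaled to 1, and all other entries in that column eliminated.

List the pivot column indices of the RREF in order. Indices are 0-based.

pivot columns: 0, 1, 2

pivot(0,0)=4: scale R0 → (1, 0, 1, 1)
  clear (1,0): R1 −= (1)R0 → (0, 2, 4, 1)
  clear (2,0): R2 −= (3)R0 → (0, 0, 1, 3)
pivot(1,1)=2: scale R1 → (0, 1, 2, 3)
pivot(2,2)=1: scale R2 → (0, 0, 1, 3)
  clear (0,2): R0 −= (1)R2 → (1, 0, 0, 3)
  clear (1,2): R1 −= (2)R2 → (0, 1, 0, 2)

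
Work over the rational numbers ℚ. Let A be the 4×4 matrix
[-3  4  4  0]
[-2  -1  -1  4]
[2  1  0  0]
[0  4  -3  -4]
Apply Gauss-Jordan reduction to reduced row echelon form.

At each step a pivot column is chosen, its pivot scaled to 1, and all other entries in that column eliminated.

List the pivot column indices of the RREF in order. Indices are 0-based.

step 1: normalize row 0 (÷-3) = (1, -4/3, -4/3, 0)
  row 1: subtract -2×row0 = (0, -11/3, -11/3, 4)
  row 2: subtract 2×row0 = (0, 11/3, 8/3, 0)
step 2: normalize row 1 (÷-11/3) = (0, 1, 1, -12/11)
  row 0: subtract -4/3×row1 = (1, 0, 0, -16/11)
  row 2: subtract 11/3×row1 = (0, 0, -1, 4)
  row 3: subtract 4×row1 = (0, 0, -7, 4/11)
step 3: normalize row 2 (÷-1) = (0, 0, 1, -4)
  row 1: subtract 1×row2 = (0, 1, 0, 32/11)
  row 3: subtract -7×row2 = (0, 0, 0, -304/11)
step 4: normalize row 3 (÷-304/11) = (0, 0, 0, 1)
  row 0: subtract -16/11×row3 = (1, 0, 0, 0)
  row 1: subtract 32/11×row3 = (0, 1, 0, 0)
  row 2: subtract -4×row3 = (0, 0, 1, 0)

pivot columns: 0, 1, 2, 3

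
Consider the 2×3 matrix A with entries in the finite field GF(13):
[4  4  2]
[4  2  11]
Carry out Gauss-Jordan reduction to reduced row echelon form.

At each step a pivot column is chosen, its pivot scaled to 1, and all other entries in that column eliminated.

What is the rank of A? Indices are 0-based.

rank = 2

[1] R0 /= 4  ⇒  (1, 1, 7)
     R1 -= 4·R0  ⇒  (0, 11, 9)
[2] R1 /= 11  ⇒  (0, 1, 2)
     R0 -= 1·R1  ⇒  (1, 0, 5)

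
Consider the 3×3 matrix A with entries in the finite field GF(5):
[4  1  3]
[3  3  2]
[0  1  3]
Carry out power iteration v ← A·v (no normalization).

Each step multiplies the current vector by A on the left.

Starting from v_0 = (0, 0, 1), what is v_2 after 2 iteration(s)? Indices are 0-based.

v_2 = (3, 1, 1)

v_0 = (0, 0, 1).
v_1 = A·v_0 = (3, 2, 3).
v_2 = A·v_1 = (3, 1, 1).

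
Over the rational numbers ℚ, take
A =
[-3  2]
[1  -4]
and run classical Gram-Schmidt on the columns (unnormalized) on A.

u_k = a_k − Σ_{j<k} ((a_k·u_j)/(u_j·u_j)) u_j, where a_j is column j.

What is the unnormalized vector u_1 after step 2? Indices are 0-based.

u_1 = (-1, -3)

Step 1: u_0 = a_0 = (-3, 1).
Step 2: u_1 = a_1 − (-1)·u_0 = (-1, -3).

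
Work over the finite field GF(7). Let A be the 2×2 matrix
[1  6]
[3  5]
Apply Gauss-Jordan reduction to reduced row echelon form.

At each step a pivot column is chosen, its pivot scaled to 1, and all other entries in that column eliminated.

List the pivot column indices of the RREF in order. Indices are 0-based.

step 1: normalize row 0 (÷1) = (1, 6)
  row 1: subtract 3×row0 = (0, 1)
step 2: normalize row 1 (÷1) = (0, 1)
  row 0: subtract 6×row1 = (1, 0)

pivot columns: 0, 1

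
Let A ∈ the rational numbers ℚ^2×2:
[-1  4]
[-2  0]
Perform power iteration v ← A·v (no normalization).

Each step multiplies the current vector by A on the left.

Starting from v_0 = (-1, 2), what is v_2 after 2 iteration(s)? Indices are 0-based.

v_2 = (-1, -18)

v_0 = (-1, 2).
v_1 = A·v_0 = (9, 2).
v_2 = A·v_1 = (-1, -18).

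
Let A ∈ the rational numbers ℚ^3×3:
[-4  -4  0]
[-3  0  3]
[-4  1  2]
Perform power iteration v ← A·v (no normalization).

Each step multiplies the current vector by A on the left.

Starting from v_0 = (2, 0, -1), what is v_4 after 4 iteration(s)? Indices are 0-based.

v_4 = (1772, -72, 253)

v_0 = (2, 0, -1).
v_1 = A·v_0 = (-8, -9, -10).
v_2 = A·v_1 = (68, -6, 3).
v_3 = A·v_2 = (-248, -195, -272).
v_4 = A·v_3 = (1772, -72, 253).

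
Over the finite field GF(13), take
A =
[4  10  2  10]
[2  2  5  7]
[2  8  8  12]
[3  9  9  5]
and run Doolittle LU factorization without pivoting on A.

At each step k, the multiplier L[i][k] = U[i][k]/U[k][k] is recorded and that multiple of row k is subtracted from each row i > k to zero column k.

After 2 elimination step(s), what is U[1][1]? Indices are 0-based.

Step 1: pivot at (0,0) is 4.
  row1 ← row1 − (7)·row0  ⇒  L[1][0]=7, U row1=(0, 10, 4, 2)
  row2 ← row2 − (7)·row0  ⇒  L[2][0]=7, U row2=(0, 3, 7, 7)
  row3 ← row3 − (4)·row0  ⇒  L[3][0]=4, U row3=(0, 8, 1, 4)
Step 2: pivot at (1,1) is 10.
  row2 ← row2 − (12)·row1  ⇒  L[2][1]=12, U row2=(0, 0, 11, 9)
  row3 ← row3 − (6)·row1  ⇒  L[3][1]=6, U row3=(0, 0, 3, 5)

U[1][1] = 10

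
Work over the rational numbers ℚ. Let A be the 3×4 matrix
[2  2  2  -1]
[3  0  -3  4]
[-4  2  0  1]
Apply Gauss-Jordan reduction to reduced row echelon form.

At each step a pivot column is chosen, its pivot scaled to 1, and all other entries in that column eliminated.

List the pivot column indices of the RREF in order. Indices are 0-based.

pivot columns: 0, 1, 2

[1] R0 /= 2  ⇒  (1, 1, 1, -1/2)
     R1 -= 3·R0  ⇒  (0, -3, -6, 11/2)
     R2 -= -4·R0  ⇒  (0, 6, 4, -1)
[2] R1 /= -3  ⇒  (0, 1, 2, -11/6)
     R0 -= 1·R1  ⇒  (1, 0, -1, 4/3)
     R2 -= 6·R1  ⇒  (0, 0, -8, 10)
[3] R2 /= -8  ⇒  (0, 0, 1, -5/4)
     R0 -= -1·R2  ⇒  (1, 0, 0, 1/12)
     R1 -= 2·R2  ⇒  (0, 1, 0, 2/3)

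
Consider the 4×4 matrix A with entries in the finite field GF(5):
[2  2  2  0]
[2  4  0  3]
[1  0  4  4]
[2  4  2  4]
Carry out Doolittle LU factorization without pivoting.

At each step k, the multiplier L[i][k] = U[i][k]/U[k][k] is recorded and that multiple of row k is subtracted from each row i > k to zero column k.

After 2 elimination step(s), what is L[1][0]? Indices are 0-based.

[col 0] pivot 2
  R1 -= 1*R0 → (0, 2, 3, 3)  (L[1][0] := 1)
  R2 -= 3*R0 → (0, 4, 3, 4)  (L[2][0] := 3)
  R3 -= 1*R0 → (0, 2, 0, 4)  (L[3][0] := 1)
[col 1] pivot 2
  R2 -= 2*R1 → (0, 0, 2, 3)  (L[2][1] := 2)
  R3 -= 1*R1 → (0, 0, 2, 1)  (L[3][1] := 1)

L[1][0] = 1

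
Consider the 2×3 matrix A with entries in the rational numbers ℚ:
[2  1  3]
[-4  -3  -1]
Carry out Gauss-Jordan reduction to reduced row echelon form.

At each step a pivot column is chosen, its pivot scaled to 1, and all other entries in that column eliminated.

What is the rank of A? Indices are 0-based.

rank = 2

[1] R0 /= 2  ⇒  (1, 1/2, 3/2)
     R1 -= -4·R0  ⇒  (0, -1, 5)
[2] R1 /= -1  ⇒  (0, 1, -5)
     R0 -= 1/2·R1  ⇒  (1, 0, 4)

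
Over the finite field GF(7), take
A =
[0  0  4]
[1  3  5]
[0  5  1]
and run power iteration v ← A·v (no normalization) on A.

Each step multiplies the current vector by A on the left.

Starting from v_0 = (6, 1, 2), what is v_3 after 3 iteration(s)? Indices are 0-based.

v_3 = (2, 5, 0)

v_0 = (6, 1, 2).
v_1 = A·v_0 = (1, 5, 0).
v_2 = A·v_1 = (0, 2, 4).
v_3 = A·v_2 = (2, 5, 0).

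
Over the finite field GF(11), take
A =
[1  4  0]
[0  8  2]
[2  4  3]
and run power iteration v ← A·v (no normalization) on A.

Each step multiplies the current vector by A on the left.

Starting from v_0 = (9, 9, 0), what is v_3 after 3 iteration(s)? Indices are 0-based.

v_0 = (9, 9, 0).
v_1 = A·v_0 = (1, 6, 10).
v_2 = A·v_1 = (3, 2, 1).
v_3 = A·v_2 = (0, 7, 6).

v_3 = (0, 7, 6)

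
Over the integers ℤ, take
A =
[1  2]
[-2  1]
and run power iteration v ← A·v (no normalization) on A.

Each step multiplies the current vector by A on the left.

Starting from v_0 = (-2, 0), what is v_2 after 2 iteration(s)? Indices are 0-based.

v_0 = (-2, 0).
v_1 = A·v_0 = (-2, 4).
v_2 = A·v_1 = (6, 8).

v_2 = (6, 8)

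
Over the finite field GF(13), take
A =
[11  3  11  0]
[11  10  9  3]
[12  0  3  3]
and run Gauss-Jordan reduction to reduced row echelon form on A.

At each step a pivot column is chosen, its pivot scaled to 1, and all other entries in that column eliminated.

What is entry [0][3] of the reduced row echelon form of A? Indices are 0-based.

pivot(0,0)=11: scale R0 → (1, 5, 1, 0)
  clear (1,0): R1 −= (11)R0 → (0, 7, 11, 3)
  clear (2,0): R2 −= (12)R0 → (0, 5, 4, 3)
pivot(1,1)=7: scale R1 → (0, 1, 9, 6)
  clear (0,1): R0 −= (5)R1 → (1, 0, 8, 9)
  clear (2,1): R2 −= (5)R1 → (0, 0, 11, 12)
pivot(2,2)=11: scale R2 → (0, 0, 1, 7)
  clear (0,2): R0 −= (8)R2 → (1, 0, 0, 5)
  clear (1,2): R1 −= (9)R2 → (0, 1, 0, 8)

M[0][3] = 5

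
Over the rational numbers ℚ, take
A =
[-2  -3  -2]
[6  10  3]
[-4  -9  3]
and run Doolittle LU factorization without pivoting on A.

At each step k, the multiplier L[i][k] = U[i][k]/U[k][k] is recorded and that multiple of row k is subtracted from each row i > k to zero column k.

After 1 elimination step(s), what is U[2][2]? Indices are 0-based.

Step 1: pivot at (0,0) is -2.
  row1 ← row1 − (-3)·row0  ⇒  L[1][0]=-3, U row1=(0, 1, -3)
  row2 ← row2 − (2)·row0  ⇒  L[2][0]=2, U row2=(0, -3, 7)

U[2][2] = 7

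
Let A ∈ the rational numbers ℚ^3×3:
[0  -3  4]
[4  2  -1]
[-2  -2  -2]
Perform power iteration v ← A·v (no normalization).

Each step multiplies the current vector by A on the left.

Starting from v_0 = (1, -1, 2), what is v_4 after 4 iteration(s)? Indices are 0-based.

v_4 = (-282, -672, 380)

v_0 = (1, -1, 2).
v_1 = A·v_0 = (11, 0, -4).
v_2 = A·v_1 = (-16, 48, -14).
v_3 = A·v_2 = (-200, 46, -36).
v_4 = A·v_3 = (-282, -672, 380).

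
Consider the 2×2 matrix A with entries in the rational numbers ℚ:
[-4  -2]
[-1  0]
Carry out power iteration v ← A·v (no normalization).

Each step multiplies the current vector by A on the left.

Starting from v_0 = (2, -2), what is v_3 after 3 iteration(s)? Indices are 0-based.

v_0 = (2, -2).
v_1 = A·v_0 = (-4, -2).
v_2 = A·v_1 = (20, 4).
v_3 = A·v_2 = (-88, -20).

v_3 = (-88, -20)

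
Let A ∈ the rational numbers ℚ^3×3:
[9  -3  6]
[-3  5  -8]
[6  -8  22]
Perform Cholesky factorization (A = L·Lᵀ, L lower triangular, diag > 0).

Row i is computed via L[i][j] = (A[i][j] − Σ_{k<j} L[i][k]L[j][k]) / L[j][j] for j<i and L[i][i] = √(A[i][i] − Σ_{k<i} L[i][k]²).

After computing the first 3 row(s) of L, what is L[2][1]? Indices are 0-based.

L[2][1] = -3

Step 1: L[0][0] = √(9) = 3.
  L[1][0] = (-3) / L[0][0] = -1.
Step 2: L[1][1] = √(4) = 2.
  L[2][0] = (6) / L[0][0] = 2.
  L[2][1] = (-6) / L[1][1] = -3.
Step 3: L[2][2] = √(9) = 3.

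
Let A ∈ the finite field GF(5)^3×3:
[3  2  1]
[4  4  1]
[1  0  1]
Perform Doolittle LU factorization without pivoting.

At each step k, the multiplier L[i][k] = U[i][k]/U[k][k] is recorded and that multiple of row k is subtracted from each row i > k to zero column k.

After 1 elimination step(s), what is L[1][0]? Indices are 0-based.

[col 0] pivot 3
  R1 -= 3*R0 → (0, 3, 3)  (L[1][0] := 3)
  R2 -= 2*R0 → (0, 1, 4)  (L[2][0] := 2)

L[1][0] = 3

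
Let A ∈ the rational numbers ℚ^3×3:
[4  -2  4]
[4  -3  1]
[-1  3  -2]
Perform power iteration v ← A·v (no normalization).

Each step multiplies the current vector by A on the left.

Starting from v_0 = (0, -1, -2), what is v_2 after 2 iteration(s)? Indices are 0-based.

v_0 = (0, -1, -2).
v_1 = A·v_0 = (-6, 1, 1).
v_2 = A·v_1 = (-22, -26, 7).

v_2 = (-22, -26, 7)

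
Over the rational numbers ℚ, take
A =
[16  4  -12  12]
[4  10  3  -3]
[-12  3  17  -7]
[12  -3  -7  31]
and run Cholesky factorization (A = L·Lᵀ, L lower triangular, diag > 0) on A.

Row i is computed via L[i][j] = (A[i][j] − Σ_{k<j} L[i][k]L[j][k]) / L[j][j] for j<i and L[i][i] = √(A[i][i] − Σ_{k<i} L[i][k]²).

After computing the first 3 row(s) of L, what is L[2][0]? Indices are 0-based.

Step 1: L[0][0] = √(16) = 4.
  L[1][0] = (4) / L[0][0] = 1.
Step 2: L[1][1] = √(9) = 3.
  L[2][0] = (-12) / L[0][0] = -3.
  L[2][1] = (6) / L[1][1] = 2.
Step 3: L[2][2] = √(4) = 2.

L[2][0] = -3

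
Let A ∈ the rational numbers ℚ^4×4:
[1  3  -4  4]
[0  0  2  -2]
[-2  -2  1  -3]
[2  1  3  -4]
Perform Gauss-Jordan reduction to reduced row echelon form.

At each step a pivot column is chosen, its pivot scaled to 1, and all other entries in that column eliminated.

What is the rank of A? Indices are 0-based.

[1] R0 /= 1  ⇒  (1, 3, -4, 4)
     R2 -= -2·R0  ⇒  (0, 4, -7, 5)
     R3 -= 2·R0  ⇒  (0, -5, 11, -12)
[2] R1 <-> R2
[2] R1 /= 4  ⇒  (0, 1, -7/4, 5/4)
     R0 -= 3·R1  ⇒  (1, 0, 5/4, 1/4)
     R3 -= -5·R1  ⇒  (0, 0, 9/4, -23/4)
[3] R2 /= 2  ⇒  (0, 0, 1, -1)
     R0 -= 5/4·R2  ⇒  (1, 0, 0, 3/2)
     R1 -= -7/4·R2  ⇒  (0, 1, 0, -1/2)
     R3 -= 9/4·R2  ⇒  (0, 0, 0, -7/2)
[4] R3 /= -7/2  ⇒  (0, 0, 0, 1)
     R0 -= 3/2·R3  ⇒  (1, 0, 0, 0)
     R1 -= -1/2·R3  ⇒  (0, 1, 0, 0)
     R2 -= -1·R3  ⇒  (0, 0, 1, 0)

rank = 4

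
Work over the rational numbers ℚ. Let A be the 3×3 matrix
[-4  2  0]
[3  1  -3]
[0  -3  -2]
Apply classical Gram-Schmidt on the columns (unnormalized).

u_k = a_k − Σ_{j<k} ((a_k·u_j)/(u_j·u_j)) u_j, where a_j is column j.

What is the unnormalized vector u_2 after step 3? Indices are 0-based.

Step 1: u_0 = a_0 = (-4, 3, 0).
Step 2: u_1 = a_1 − (-1/5)·u_0 = (6/5, 8/5, -3).
Step 3: u_2 = a_2 − (-9/25)·u_0 − (6/65)·u_1 = (-504/325, -672/325, -112/65).

u_2 = (-504/325, -672/325, -112/65)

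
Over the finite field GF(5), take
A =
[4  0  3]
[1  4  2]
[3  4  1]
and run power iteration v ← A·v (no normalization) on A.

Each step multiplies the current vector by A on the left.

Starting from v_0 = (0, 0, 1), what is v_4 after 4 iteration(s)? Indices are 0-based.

v_4 = (1, 1, 4)

v_0 = (0, 0, 1).
v_1 = A·v_0 = (3, 2, 1).
v_2 = A·v_1 = (0, 3, 3).
v_3 = A·v_2 = (4, 3, 0).
v_4 = A·v_3 = (1, 1, 4).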